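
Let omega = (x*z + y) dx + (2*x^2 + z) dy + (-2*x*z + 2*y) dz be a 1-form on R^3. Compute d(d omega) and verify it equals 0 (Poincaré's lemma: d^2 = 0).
d(d omega) = 0

Step 1: d omega = sum_{i<j} (∂f_j/∂x_i - ∂f_i/∂x_j) dx_i ∧ dx_j:
  coeff of dx ∧ dy: 4*x - 1
  coeff of dx ∧ dz: -x - 2*z
  coeff of dy ∧ dz: 1
Step 2: Apply d again to each 2-form coefficient. The only possible 3-form in R^3 is dx ∧ dy ∧ dz, with coefficient
  ∂(coeff of dy∧dz)/∂x - ∂(coeff of dx∧dz)/∂y + ∂(coeff of dx∧dy)/∂z
  = ∂/∂x (1) - ∂/∂y (-x - 2*z) + ∂/∂z (4*x - 1).
Each of these terms simplifies to sums of mixed partials that cancel in pairs. The result is 0 (by equality of mixed partials for smooth functions — Schwarz / Clairaut).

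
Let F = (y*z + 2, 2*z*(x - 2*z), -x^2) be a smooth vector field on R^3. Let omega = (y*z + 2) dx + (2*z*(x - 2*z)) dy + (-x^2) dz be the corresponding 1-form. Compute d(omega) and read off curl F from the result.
d(omega) = (-2*x + 8*z) dy ∧ dz + (2*x + y) dz ∧ dx + (z) dx ∧ dy; curl F = (-2*x + 8*z, 2*x + y, z)

d omega = sum_{i<j} (∂f_j/∂x_i - ∂f_i/∂x_j) dx_i ∧ dx_j. Under the identification (dy ∧ dz, dz ∧ dx, dx ∧ dy) ↔ (e_x, e_y, e_z), the coefficients are exactly the components of curl F. Compute:
  ∂R/∂y - ∂Q/∂z = (0) - (2*x - 8*z) = -2*x + 8*z
  ∂P/∂z - ∂R/∂x = (y) - (-2*x) = 2*x + y
  ∂Q/∂x - ∂P/∂y = (2*z) - (z) = z.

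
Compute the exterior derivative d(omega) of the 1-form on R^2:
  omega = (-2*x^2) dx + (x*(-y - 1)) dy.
d(omega) = (-y - 1) dx ∧ dy

For a 1-form omega = sum_i f_i dx_i, the exterior derivative is
  d(omega) = sum_{i < j} (∂f_j/∂x_i - ∂f_i/∂x_j) dx_i ∧ dx_j.
  coefficient of dx ∧ dy: ∂f_2/∂x - ∂f_1/∂y = ∂(x*(-y - 1))/∂x - ∂(-2*x^2)/∂y = -y - 1
Assembling: d(omega) = (-y - 1) dx ∧ dy.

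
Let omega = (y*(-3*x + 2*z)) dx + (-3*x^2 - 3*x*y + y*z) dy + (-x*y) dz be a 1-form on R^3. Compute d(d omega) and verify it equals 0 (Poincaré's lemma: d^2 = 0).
d(d omega) = 0

Step 1: d omega = sum_{i<j} (∂f_j/∂x_i - ∂f_i/∂x_j) dx_i ∧ dx_j:
  coeff of dx ∧ dy: -3*x - 3*y - 2*z
  coeff of dx ∧ dz: -3*y
  coeff of dy ∧ dz: -x - y
Step 2: Apply d again to each 2-form coefficient. The only possible 3-form in R^3 is dx ∧ dy ∧ dz, with coefficient
  ∂(coeff of dy∧dz)/∂x - ∂(coeff of dx∧dz)/∂y + ∂(coeff of dx∧dy)/∂z
  = ∂/∂x (-x - y) - ∂/∂y (-3*y) + ∂/∂z (-3*x - 3*y - 2*z).
Each of these terms simplifies to sums of mixed partials that cancel in pairs. The result is 0 (by equality of mixed partials for smooth functions — Schwarz / Clairaut).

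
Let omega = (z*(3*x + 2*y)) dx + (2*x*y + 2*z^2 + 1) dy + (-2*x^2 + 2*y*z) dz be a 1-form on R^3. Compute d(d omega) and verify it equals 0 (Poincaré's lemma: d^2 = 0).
d(d omega) = 0

Step 1: d omega = sum_{i<j} (∂f_j/∂x_i - ∂f_i/∂x_j) dx_i ∧ dx_j:
  coeff of dx ∧ dy: 2*y - 2*z
  coeff of dx ∧ dz: -7*x - 2*y
  coeff of dy ∧ dz: -2*z
Step 2: Apply d again to each 2-form coefficient. The only possible 3-form in R^3 is dx ∧ dy ∧ dz, with coefficient
  ∂(coeff of dy∧dz)/∂x - ∂(coeff of dx∧dz)/∂y + ∂(coeff of dx∧dy)/∂z
  = ∂/∂x (-2*z) - ∂/∂y (-7*x - 2*y) + ∂/∂z (2*y - 2*z).
Each of these terms simplifies to sums of mixed partials that cancel in pairs. The result is 0 (by equality of mixed partials for smooth functions — Schwarz / Clairaut).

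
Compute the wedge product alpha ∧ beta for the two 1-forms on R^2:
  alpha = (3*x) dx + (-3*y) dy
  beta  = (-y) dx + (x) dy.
alpha ∧ beta = (3*x^2 - 3*y^2) dx ∧ dy

Distribute the wedge, using dx_i ∧ dx_j = -dx_j ∧ dx_i and dx_i ∧ dx_i = 0. For each pair (i, j) with i < j, the coefficient of dx_i ∧ dx_j in alpha ∧ beta is (alpha_i * beta_j - alpha_j * beta_i). Collecting: alpha ∧ beta = (3*x^2 - 3*y^2) dx ∧ dy.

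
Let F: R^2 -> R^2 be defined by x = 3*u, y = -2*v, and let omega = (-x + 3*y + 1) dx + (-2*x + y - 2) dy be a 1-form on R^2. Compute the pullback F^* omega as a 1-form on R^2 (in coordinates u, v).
F^* omega = (-9*u - 18*v + 3) du + (12*u + 4*v + 4) dv

Using F^*(f dg) = (f ∘ F) d(g ∘ F), substitute each coordinate x_i by F_i(u, v) in f_i, and replace dx_i by d F_i = (∂F_i/∂u) du + (∂F_i/∂v) dv.
  For the x component: f_1(F) = -3*u - 6*v + 1; d F_1 = (3) du + (0) dv
  For the y component: f_2(F) = -6*u - 2*v - 2; d F_2 = (0) du + (-2) dv
Combining and collecting du, dv coefficients:
  coeff of du: -9*u - 18*v + 3
  coeff of dv: 12*u + 4*v + 4
F^* omega = (-9*u - 18*v + 3) du + (12*u + 4*v + 4) dv.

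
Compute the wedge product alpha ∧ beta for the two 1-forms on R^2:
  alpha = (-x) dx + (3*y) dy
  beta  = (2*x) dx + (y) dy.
alpha ∧ beta = (-7*x*y) dx ∧ dy

Distribute the wedge, using dx_i ∧ dx_j = -dx_j ∧ dx_i and dx_i ∧ dx_i = 0. For each pair (i, j) with i < j, the coefficient of dx_i ∧ dx_j in alpha ∧ beta is (alpha_i * beta_j - alpha_j * beta_i). Collecting: alpha ∧ beta = (-7*x*y) dx ∧ dy.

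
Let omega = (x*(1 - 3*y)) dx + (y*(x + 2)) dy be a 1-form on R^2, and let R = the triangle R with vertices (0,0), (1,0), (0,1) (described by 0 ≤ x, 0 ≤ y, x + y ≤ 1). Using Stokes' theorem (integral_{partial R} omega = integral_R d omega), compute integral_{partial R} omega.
integral_(partial R) omega = 2/3

Stokes: integral_partial_R omega = integral_R d omega with d omega = (∂Q/∂x - ∂P/∂y) dx ∧ dy.
  ∂Q/∂x = y
  ∂P/∂y = -3*x
  integrand = ∂Q/∂x - ∂P/∂y = 3*x + y.
Integrating over R: integral_0^1 integral_0^{1-x} (3*x + y) dy dx = 2/3.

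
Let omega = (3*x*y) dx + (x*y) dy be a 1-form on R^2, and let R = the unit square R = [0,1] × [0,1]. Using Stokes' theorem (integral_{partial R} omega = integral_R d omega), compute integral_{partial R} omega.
integral_(partial R) omega = -1

Stokes: integral_partial_R omega = integral_R d omega with d omega = (∂Q/∂x - ∂P/∂y) dx ∧ dy.
  ∂Q/∂x = y
  ∂P/∂y = 3*x
  integrand = ∂Q/∂x - ∂P/∂y = -3*x + y.
Integrating over R: integral_0^1 integral_0^1 (-3*x + y) dx dy = -1.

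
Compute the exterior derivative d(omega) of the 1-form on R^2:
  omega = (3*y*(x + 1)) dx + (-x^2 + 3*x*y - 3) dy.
d(omega) = (-5*x + 3*y - 3) dx ∧ dy

For a 1-form omega = sum_i f_i dx_i, the exterior derivative is
  d(omega) = sum_{i < j} (∂f_j/∂x_i - ∂f_i/∂x_j) dx_i ∧ dx_j.
  coefficient of dx ∧ dy: ∂f_2/∂x - ∂f_1/∂y = ∂(-x^2 + 3*x*y - 3)/∂x - ∂(3*y*(x + 1))/∂y = -5*x + 3*y - 3
Assembling: d(omega) = (-5*x + 3*y - 3) dx ∧ dy.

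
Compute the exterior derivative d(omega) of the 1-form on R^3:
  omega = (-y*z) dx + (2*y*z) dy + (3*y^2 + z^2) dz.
d(omega) = (z) dx ∧ dy + (y) dx ∧ dz + (4*y) dy ∧ dz

For a 1-form omega = sum_i f_i dx_i, the exterior derivative is
  d(omega) = sum_{i < j} (∂f_j/∂x_i - ∂f_i/∂x_j) dx_i ∧ dx_j.
  coefficient of dx ∧ dy: ∂f_2/∂x - ∂f_1/∂y = ∂(2*y*z)/∂x - ∂(-y*z)/∂y = z
  coefficient of dx ∧ dz: ∂f_3/∂x - ∂f_1/∂z = ∂(3*y^2 + z^2)/∂x - ∂(-y*z)/∂z = y
  coefficient of dy ∧ dz: ∂f_3/∂y - ∂f_2/∂z = ∂(3*y^2 + z^2)/∂y - ∂(2*y*z)/∂z = 4*y
Assembling: d(omega) = (z) dx ∧ dy + (y) dx ∧ dz + (4*y) dy ∧ dz.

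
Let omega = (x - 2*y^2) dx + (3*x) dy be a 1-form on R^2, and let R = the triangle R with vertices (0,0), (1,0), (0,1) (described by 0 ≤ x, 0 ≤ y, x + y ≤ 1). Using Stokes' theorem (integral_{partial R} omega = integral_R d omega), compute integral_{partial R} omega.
integral_(partial R) omega = 13/6

Stokes: integral_partial_R omega = integral_R d omega with d omega = (∂Q/∂x - ∂P/∂y) dx ∧ dy.
  ∂Q/∂x = 3
  ∂P/∂y = -4*y
  integrand = ∂Q/∂x - ∂P/∂y = 4*y + 3.
Integrating over R: integral_0^1 integral_0^{1-x} (4*y + 3) dy dx = 13/6.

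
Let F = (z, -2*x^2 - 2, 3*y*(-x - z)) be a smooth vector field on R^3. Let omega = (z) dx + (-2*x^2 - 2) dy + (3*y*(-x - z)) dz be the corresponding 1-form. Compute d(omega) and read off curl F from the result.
d(omega) = (-3*x - 3*z) dy ∧ dz + (3*y + 1) dz ∧ dx + (-4*x) dx ∧ dy; curl F = (-3*x - 3*z, 3*y + 1, -4*x)

d omega = sum_{i<j} (∂f_j/∂x_i - ∂f_i/∂x_j) dx_i ∧ dx_j. Under the identification (dy ∧ dz, dz ∧ dx, dx ∧ dy) ↔ (e_x, e_y, e_z), the coefficients are exactly the components of curl F. Compute:
  ∂R/∂y - ∂Q/∂z = (-3*x - 3*z) - (0) = -3*x - 3*z
  ∂P/∂z - ∂R/∂x = (1) - (-3*y) = 3*y + 1
  ∂Q/∂x - ∂P/∂y = (-4*x) - (0) = -4*x.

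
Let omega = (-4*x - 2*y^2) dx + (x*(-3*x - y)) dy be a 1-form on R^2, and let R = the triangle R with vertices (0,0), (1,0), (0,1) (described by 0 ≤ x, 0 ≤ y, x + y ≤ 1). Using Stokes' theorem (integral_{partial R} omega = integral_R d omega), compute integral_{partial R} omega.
integral_(partial R) omega = -1/2

Stokes: integral_partial_R omega = integral_R d omega with d omega = (∂Q/∂x - ∂P/∂y) dx ∧ dy.
  ∂Q/∂x = -6*x - y
  ∂P/∂y = -4*y
  integrand = ∂Q/∂x - ∂P/∂y = -6*x + 3*y.
Integrating over R: integral_0^1 integral_0^{1-x} (-6*x + 3*y) dy dx = -1/2.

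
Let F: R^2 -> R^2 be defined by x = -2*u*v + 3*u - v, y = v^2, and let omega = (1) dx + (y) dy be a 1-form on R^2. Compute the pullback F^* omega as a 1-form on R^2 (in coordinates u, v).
F^* omega = (3 - 2*v) du + (-2*u + 2*v^3 - 1) dv

Using F^*(f dg) = (f ∘ F) d(g ∘ F), substitute each coordinate x_i by F_i(u, v) in f_i, and replace dx_i by d F_i = (∂F_i/∂u) du + (∂F_i/∂v) dv.
  For the x component: f_1(F) = 1; d F_1 = (3 - 2*v) du + (-2*u - 1) dv
  For the y component: f_2(F) = v^2; d F_2 = (0) du + (2*v) dv
Combining and collecting du, dv coefficients:
  coeff of du: 3 - 2*v
  coeff of dv: -2*u + 2*v^3 - 1
F^* omega = (3 - 2*v) du + (-2*u + 2*v^3 - 1) dv.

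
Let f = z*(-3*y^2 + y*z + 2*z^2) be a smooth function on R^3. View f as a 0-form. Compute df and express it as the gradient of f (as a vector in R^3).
df = (0) dx + (z*(-6*y + z)) dy + (-3*y^2 + 2*y*z + 6*z^2) dz; grad f = (0, z*(-6*y + z), -3*y^2 + 2*y*z + 6*z^2)

For a 0-form f, d f = (∂f/∂x) dx + (∂f/∂y) dy + (∂f/∂z) dz. The components of the vector representation are exactly the entries of grad f in Cartesian coordinates:
  ∂f/∂x = 0
  ∂f/∂y = z*(-6*y + z)
  ∂f/∂z = -3*y^2 + 2*y*z + 6*z^2.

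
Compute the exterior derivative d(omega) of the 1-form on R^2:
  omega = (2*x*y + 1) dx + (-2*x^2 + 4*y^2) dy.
d(omega) = (-6*x) dx ∧ dy

For a 1-form omega = sum_i f_i dx_i, the exterior derivative is
  d(omega) = sum_{i < j} (∂f_j/∂x_i - ∂f_i/∂x_j) dx_i ∧ dx_j.
  coefficient of dx ∧ dy: ∂f_2/∂x - ∂f_1/∂y = ∂(-2*x^2 + 4*y^2)/∂x - ∂(2*x*y + 1)/∂y = -6*x
Assembling: d(omega) = (-6*x) dx ∧ dy.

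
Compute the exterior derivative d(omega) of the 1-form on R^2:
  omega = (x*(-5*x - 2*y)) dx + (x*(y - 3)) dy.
d(omega) = (2*x + y - 3) dx ∧ dy

For a 1-form omega = sum_i f_i dx_i, the exterior derivative is
  d(omega) = sum_{i < j} (∂f_j/∂x_i - ∂f_i/∂x_j) dx_i ∧ dx_j.
  coefficient of dx ∧ dy: ∂f_2/∂x - ∂f_1/∂y = ∂(x*(y - 3))/∂x - ∂(x*(-5*x - 2*y))/∂y = 2*x + y - 3
Assembling: d(omega) = (2*x + y - 3) dx ∧ dy.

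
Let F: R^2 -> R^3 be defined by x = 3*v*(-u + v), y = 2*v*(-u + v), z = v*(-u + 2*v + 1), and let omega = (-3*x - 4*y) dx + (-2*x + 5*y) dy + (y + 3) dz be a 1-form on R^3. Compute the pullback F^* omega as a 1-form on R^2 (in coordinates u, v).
F^* omega = (v*(-41*u*v + 41*v^2 - 3)) du + (-41*u^2*v + 119*u*v^2 - 2*u*v - 3*u - 78*v^3 + 2*v^2 + 12*v + 3) dv

Using F^*(f dg) = (f ∘ F) d(g ∘ F), substitute each coordinate x_i by F_i(u, v) in f_i, and replace dx_i by d F_i = (∂F_i/∂u) du + (∂F_i/∂v) dv.
  For the x component: f_1(F) = 17*v*(u - v); d F_1 = (-3*v) du + (-3*u + 6*v) dv
  For the y component: f_2(F) = 4*v*(-u + v); d F_2 = (-2*v) du + (-2*u + 4*v) dv
  For the z component: f_3(F) = -2*u*v + 2*v^2 + 3; d F_3 = (-v) du + (-u + 4*v + 1) dv
Combining and collecting du, dv coefficients:
  coeff of du: v*(-41*u*v + 41*v^2 - 3)
  coeff of dv: -41*u^2*v + 119*u*v^2 - 2*u*v - 3*u - 78*v^3 + 2*v^2 + 12*v + 3
F^* omega = (v*(-41*u*v + 41*v^2 - 3)) du + (-41*u^2*v + 119*u*v^2 - 2*u*v - 3*u - 78*v^3 + 2*v^2 + 12*v + 3) dv.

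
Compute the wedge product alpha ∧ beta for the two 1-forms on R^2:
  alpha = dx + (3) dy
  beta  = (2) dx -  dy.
alpha ∧ beta = (-7) dx ∧ dy

Distribute the wedge, using dx_i ∧ dx_j = -dx_j ∧ dx_i and dx_i ∧ dx_i = 0. For each pair (i, j) with i < j, the coefficient of dx_i ∧ dx_j in alpha ∧ beta is (alpha_i * beta_j - alpha_j * beta_i). Collecting: alpha ∧ beta = (-7) dx ∧ dy.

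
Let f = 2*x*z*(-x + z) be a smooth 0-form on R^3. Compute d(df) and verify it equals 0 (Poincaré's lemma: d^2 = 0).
d(df) = 0

Step 1: df = sum_i (∂f/∂x_i) dx_i = (2*z*(-2*x + z)) dx + (0) dy + (2*x*(-x + 2*z)) dz.
Step 2: Apply d again. Using the 1-form formula, the coefficient of dx ∧ dy in d(df) is ∂^2 f/∂x ∂y - ∂^2 f/∂y ∂x = (0) - (0) = 0 (equality of mixed partials for smooth f).
Similarly for dx ∧ dz and dy ∧ dz — all coefficients vanish. So d(df) = 0.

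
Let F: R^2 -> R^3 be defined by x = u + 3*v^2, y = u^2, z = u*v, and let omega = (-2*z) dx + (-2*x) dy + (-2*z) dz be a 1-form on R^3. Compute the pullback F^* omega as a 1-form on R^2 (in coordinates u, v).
F^* omega = (2*u*(-2*u - 7*v^2 - v)) du + (2*u*v*(-u - 6*v)) dv

Using F^*(f dg) = (f ∘ F) d(g ∘ F), substitute each coordinate x_i by F_i(u, v) in f_i, and replace dx_i by d F_i = (∂F_i/∂u) du + (∂F_i/∂v) dv.
  For the x component: f_1(F) = -2*u*v; d F_1 = (1) du + (6*v) dv
  For the y component: f_2(F) = -2*u - 6*v^2; d F_2 = (2*u) du + (0) dv
  For the z component: f_3(F) = -2*u*v; d F_3 = (v) du + (u) dv
Combining and collecting du, dv coefficients:
  coeff of du: 2*u*(-2*u - 7*v^2 - v)
  coeff of dv: 2*u*v*(-u - 6*v)
F^* omega = (2*u*(-2*u - 7*v^2 - v)) du + (2*u*v*(-u - 6*v)) dv.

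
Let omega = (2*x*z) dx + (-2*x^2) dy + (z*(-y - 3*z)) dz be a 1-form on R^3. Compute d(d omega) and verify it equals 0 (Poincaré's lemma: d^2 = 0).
d(d omega) = 0

Step 1: d omega = sum_{i<j} (∂f_j/∂x_i - ∂f_i/∂x_j) dx_i ∧ dx_j:
  coeff of dx ∧ dy: -4*x
  coeff of dx ∧ dz: -2*x
  coeff of dy ∧ dz: -z
Step 2: Apply d again to each 2-form coefficient. The only possible 3-form in R^3 is dx ∧ dy ∧ dz, with coefficient
  ∂(coeff of dy∧dz)/∂x - ∂(coeff of dx∧dz)/∂y + ∂(coeff of dx∧dy)/∂z
  = ∂/∂x (-z) - ∂/∂y (-2*x) + ∂/∂z (-4*x).
Each of these terms simplifies to sums of mixed partials that cancel in pairs. The result is 0 (by equality of mixed partials for smooth functions — Schwarz / Clairaut).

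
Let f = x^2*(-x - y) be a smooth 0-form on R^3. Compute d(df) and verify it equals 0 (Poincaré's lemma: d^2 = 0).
d(df) = 0

Step 1: df = sum_i (∂f/∂x_i) dx_i = (x*(-3*x - 2*y)) dx + (-x^2) dy + (0) dz.
Step 2: Apply d again. Using the 1-form formula, the coefficient of dx ∧ dy in d(df) is ∂^2 f/∂x ∂y - ∂^2 f/∂y ∂x = (-2*x) - (-2*x) = 0 (equality of mixed partials for smooth f).
Similarly for dx ∧ dz and dy ∧ dz — all coefficients vanish. So d(df) = 0.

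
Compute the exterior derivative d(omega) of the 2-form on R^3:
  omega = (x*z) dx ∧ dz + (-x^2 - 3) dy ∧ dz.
d(omega) = (-2*x) dx ∧ dy ∧ dz

For a 2-form omega = sum_{i<j} g_{ij} dx_i ∧ dx_j, the exterior derivative is
  d(omega) = sum_{i<j} d(g_{ij}) ∧ dx_i ∧ dx_j = sum_{i<j, k} (∂g_{ij}/∂x_k) dx_k ∧ dx_i ∧ dx_j.
Expand each term, using dx_k ∧ dx_i ∧ dx_j = sgn(permutation) dx_{(a)} ∧ dx_{(b)} ∧ dx_{(c)} with (a < b < c) sorted:
  d(-x^2 - 3) includes (∂/∂x)(-x^2 - 3) dx = (-2*x) dx, which multiplied by dy ∧ dz gives (-2*x) dx ∧ dy ∧ dz
Collecting like 3-forms: d(omega) = (-2*x) dx ∧ dy ∧ dz.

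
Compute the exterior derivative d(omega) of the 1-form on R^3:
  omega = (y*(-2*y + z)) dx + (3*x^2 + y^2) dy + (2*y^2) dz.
d(omega) = (6*x + 4*y - z) dx ∧ dy + (-y) dx ∧ dz + (4*y) dy ∧ dz

For a 1-form omega = sum_i f_i dx_i, the exterior derivative is
  d(omega) = sum_{i < j} (∂f_j/∂x_i - ∂f_i/∂x_j) dx_i ∧ dx_j.
  coefficient of dx ∧ dy: ∂f_2/∂x - ∂f_1/∂y = ∂(3*x^2 + y^2)/∂x - ∂(y*(-2*y + z))/∂y = 6*x + 4*y - z
  coefficient of dx ∧ dz: ∂f_3/∂x - ∂f_1/∂z = ∂(2*y^2)/∂x - ∂(y*(-2*y + z))/∂z = -y
  coefficient of dy ∧ dz: ∂f_3/∂y - ∂f_2/∂z = ∂(2*y^2)/∂y - ∂(3*x^2 + y^2)/∂z = 4*y
Assembling: d(omega) = (6*x + 4*y - z) dx ∧ dy + (-y) dx ∧ dz + (4*y) dy ∧ dz.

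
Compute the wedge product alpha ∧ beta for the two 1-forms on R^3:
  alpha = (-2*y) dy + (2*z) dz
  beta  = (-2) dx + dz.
alpha ∧ beta = (-4*y) dx ∧ dy + (-2*y) dy ∧ dz + (4*z) dx ∧ dz

Distribute the wedge, using dx_i ∧ dx_j = -dx_j ∧ dx_i and dx_i ∧ dx_i = 0. For each pair (i, j) with i < j, the coefficient of dx_i ∧ dx_j in alpha ∧ beta is (alpha_i * beta_j - alpha_j * beta_i). Collecting: alpha ∧ beta = (-4*y) dx ∧ dy + (-2*y) dy ∧ dz + (4*z) dx ∧ dz.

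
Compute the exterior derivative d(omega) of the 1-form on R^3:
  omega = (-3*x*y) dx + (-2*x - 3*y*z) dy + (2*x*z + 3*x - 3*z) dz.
d(omega) = (3*x - 2) dx ∧ dy + (2*z + 3) dx ∧ dz + (3*y) dy ∧ dz

For a 1-form omega = sum_i f_i dx_i, the exterior derivative is
  d(omega) = sum_{i < j} (∂f_j/∂x_i - ∂f_i/∂x_j) dx_i ∧ dx_j.
  coefficient of dx ∧ dy: ∂f_2/∂x - ∂f_1/∂y = ∂(-2*x - 3*y*z)/∂x - ∂(-3*x*y)/∂y = 3*x - 2
  coefficient of dx ∧ dz: ∂f_3/∂x - ∂f_1/∂z = ∂(2*x*z + 3*x - 3*z)/∂x - ∂(-3*x*y)/∂z = 2*z + 3
  coefficient of dy ∧ dz: ∂f_3/∂y - ∂f_2/∂z = ∂(2*x*z + 3*x - 3*z)/∂y - ∂(-2*x - 3*y*z)/∂z = 3*y
Assembling: d(omega) = (3*x - 2) dx ∧ dy + (2*z + 3) dx ∧ dz + (3*y) dy ∧ dz.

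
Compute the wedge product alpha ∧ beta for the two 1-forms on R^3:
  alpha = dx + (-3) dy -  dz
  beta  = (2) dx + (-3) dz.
alpha ∧ beta = (-1) dx ∧ dz + (6) dx ∧ dy + (9) dy ∧ dz

Distribute the wedge, using dx_i ∧ dx_j = -dx_j ∧ dx_i and dx_i ∧ dx_i = 0. For each pair (i, j) with i < j, the coefficient of dx_i ∧ dx_j in alpha ∧ beta is (alpha_i * beta_j - alpha_j * beta_i). Collecting: alpha ∧ beta = (-1) dx ∧ dz + (6) dx ∧ dy + (9) dy ∧ dz.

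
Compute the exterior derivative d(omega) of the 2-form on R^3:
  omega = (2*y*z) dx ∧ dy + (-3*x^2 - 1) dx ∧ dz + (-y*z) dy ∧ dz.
d(omega) = (2*y) dx ∧ dy ∧ dz

For a 2-form omega = sum_{i<j} g_{ij} dx_i ∧ dx_j, the exterior derivative is
  d(omega) = sum_{i<j} d(g_{ij}) ∧ dx_i ∧ dx_j = sum_{i<j, k} (∂g_{ij}/∂x_k) dx_k ∧ dx_i ∧ dx_j.
Expand each term, using dx_k ∧ dx_i ∧ dx_j = sgn(permutation) dx_{(a)} ∧ dx_{(b)} ∧ dx_{(c)} with (a < b < c) sorted:
  d(2*y*z) includes (∂/∂z)(2*y*z) dz = (2*y) dz, which multiplied by dx ∧ dy gives (2*y) dx ∧ dy ∧ dz
Collecting like 3-forms: d(omega) = (2*y) dx ∧ dy ∧ dz.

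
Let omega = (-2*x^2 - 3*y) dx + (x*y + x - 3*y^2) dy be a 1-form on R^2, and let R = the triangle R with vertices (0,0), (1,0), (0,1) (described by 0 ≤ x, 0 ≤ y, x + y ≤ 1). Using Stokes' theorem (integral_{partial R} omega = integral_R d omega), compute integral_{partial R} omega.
integral_(partial R) omega = 13/6

Stokes: integral_partial_R omega = integral_R d omega with d omega = (∂Q/∂x - ∂P/∂y) dx ∧ dy.
  ∂Q/∂x = y + 1
  ∂P/∂y = -3
  integrand = ∂Q/∂x - ∂P/∂y = y + 4.
Integrating over R: integral_0^1 integral_0^{1-x} (y + 4) dy dx = 13/6.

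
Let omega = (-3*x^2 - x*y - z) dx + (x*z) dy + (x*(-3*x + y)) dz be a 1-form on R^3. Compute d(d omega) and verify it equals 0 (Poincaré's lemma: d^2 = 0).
d(d omega) = 0

Step 1: d omega = sum_{i<j} (∂f_j/∂x_i - ∂f_i/∂x_j) dx_i ∧ dx_j:
  coeff of dx ∧ dy: x + z
  coeff of dx ∧ dz: -6*x + y + 1
  coeff of dy ∧ dz: 0
Step 2: Apply d again to each 2-form coefficient. The only possible 3-form in R^3 is dx ∧ dy ∧ dz, with coefficient
  ∂(coeff of dy∧dz)/∂x - ∂(coeff of dx∧dz)/∂y + ∂(coeff of dx∧dy)/∂z
  = ∂/∂x (0) - ∂/∂y (-6*x + y + 1) + ∂/∂z (x + z).
Each of these terms simplifies to sums of mixed partials that cancel in pairs. The result is 0 (by equality of mixed partials for smooth functions — Schwarz / Clairaut).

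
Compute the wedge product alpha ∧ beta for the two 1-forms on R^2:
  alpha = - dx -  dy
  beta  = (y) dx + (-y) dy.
alpha ∧ beta = (2*y) dx ∧ dy

Distribute the wedge, using dx_i ∧ dx_j = -dx_j ∧ dx_i and dx_i ∧ dx_i = 0. For each pair (i, j) with i < j, the coefficient of dx_i ∧ dx_j in alpha ∧ beta is (alpha_i * beta_j - alpha_j * beta_i). Collecting: alpha ∧ beta = (2*y) dx ∧ dy.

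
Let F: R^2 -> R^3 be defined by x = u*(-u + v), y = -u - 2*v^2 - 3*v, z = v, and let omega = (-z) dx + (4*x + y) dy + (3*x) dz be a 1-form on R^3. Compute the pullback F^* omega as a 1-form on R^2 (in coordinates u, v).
F^* omega = (4*u^2 - 2*u*v + u + v^2 + 3*v) du + (16*u^2*v + 9*u^2 - 16*u*v^2 - 6*u*v + 3*u + 8*v^3 + 18*v^2 + 9*v) dv

Using F^*(f dg) = (f ∘ F) d(g ∘ F), substitute each coordinate x_i by F_i(u, v) in f_i, and replace dx_i by d F_i = (∂F_i/∂u) du + (∂F_i/∂v) dv.
  For the x component: f_1(F) = -v; d F_1 = (-2*u + v) du + (u) dv
  For the y component: f_2(F) = -4*u^2 + 4*u*v - u - 2*v^2 - 3*v; d F_2 = (-1) du + (-4*v - 3) dv
  For the z component: f_3(F) = 3*u*(-u + v); d F_3 = (0) du + (1) dv
Combining and collecting du, dv coefficients:
  coeff of du: 4*u^2 - 2*u*v + u + v^2 + 3*v
  coeff of dv: 16*u^2*v + 9*u^2 - 16*u*v^2 - 6*u*v + 3*u + 8*v^3 + 18*v^2 + 9*v
F^* omega = (4*u^2 - 2*u*v + u + v^2 + 3*v) du + (16*u^2*v + 9*u^2 - 16*u*v^2 - 6*u*v + 3*u + 8*v^3 + 18*v^2 + 9*v) dv.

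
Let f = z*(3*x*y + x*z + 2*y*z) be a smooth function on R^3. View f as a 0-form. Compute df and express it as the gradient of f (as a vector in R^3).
df = (z*(3*y + z)) dx + (z*(3*x + 2*z)) dy + (3*x*y + 2*x*z + 4*y*z) dz; grad f = (z*(3*y + z), z*(3*x + 2*z), 3*x*y + 2*x*z + 4*y*z)

For a 0-form f, d f = (∂f/∂x) dx + (∂f/∂y) dy + (∂f/∂z) dz. The components of the vector representation are exactly the entries of grad f in Cartesian coordinates:
  ∂f/∂x = z*(3*y + z)
  ∂f/∂y = z*(3*x + 2*z)
  ∂f/∂z = 3*x*y + 2*x*z + 4*y*z.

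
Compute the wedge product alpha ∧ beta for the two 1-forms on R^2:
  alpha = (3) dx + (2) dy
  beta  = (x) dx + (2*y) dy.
alpha ∧ beta = (-2*x + 6*y) dx ∧ dy

Distribute the wedge, using dx_i ∧ dx_j = -dx_j ∧ dx_i and dx_i ∧ dx_i = 0. For each pair (i, j) with i < j, the coefficient of dx_i ∧ dx_j in alpha ∧ beta is (alpha_i * beta_j - alpha_j * beta_i). Collecting: alpha ∧ beta = (-2*x + 6*y) dx ∧ dy.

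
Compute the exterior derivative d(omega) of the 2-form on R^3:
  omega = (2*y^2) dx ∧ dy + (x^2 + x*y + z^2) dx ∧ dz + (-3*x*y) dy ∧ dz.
d(omega) = (-x - 3*y) dx ∧ dy ∧ dz

For a 2-form omega = sum_{i<j} g_{ij} dx_i ∧ dx_j, the exterior derivative is
  d(omega) = sum_{i<j} d(g_{ij}) ∧ dx_i ∧ dx_j = sum_{i<j, k} (∂g_{ij}/∂x_k) dx_k ∧ dx_i ∧ dx_j.
Expand each term, using dx_k ∧ dx_i ∧ dx_j = sgn(permutation) dx_{(a)} ∧ dx_{(b)} ∧ dx_{(c)} with (a < b < c) sorted:
  d(x^2 + x*y + z^2) includes (∂/∂y)(x^2 + x*y + z^2) dy = (x) dy, which multiplied by dx ∧ dz gives (-x) dx ∧ dy ∧ dz
  d(-3*x*y) includes (∂/∂x)(-3*x*y) dx = (-3*y) dx, which multiplied by dy ∧ dz gives (-3*y) dx ∧ dy ∧ dz
Collecting like 3-forms: d(omega) = (-x - 3*y) dx ∧ dy ∧ dz.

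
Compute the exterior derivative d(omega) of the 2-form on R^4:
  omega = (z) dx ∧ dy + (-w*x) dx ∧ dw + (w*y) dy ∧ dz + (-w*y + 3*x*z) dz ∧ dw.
d(omega) = (1) dx ∧ dy ∧ dz + (-w + y) dy ∧ dz ∧ dw + (3*z) dx ∧ dz ∧ dw

For a 2-form omega = sum_{i<j} g_{ij} dx_i ∧ dx_j, the exterior derivative is
  d(omega) = sum_{i<j} d(g_{ij}) ∧ dx_i ∧ dx_j = sum_{i<j, k} (∂g_{ij}/∂x_k) dx_k ∧ dx_i ∧ dx_j.
Expand each term, using dx_k ∧ dx_i ∧ dx_j = sgn(permutation) dx_{(a)} ∧ dx_{(b)} ∧ dx_{(c)} with (a < b < c) sorted:
  d(z) includes (∂/∂z)(z) dz = (1) dz, which multiplied by dx ∧ dy gives (1) dx ∧ dy ∧ dz
  d(w*y) includes (∂/∂w)(w*y) dw = (y) dw, which multiplied by dy ∧ dz gives (y) dy ∧ dz ∧ dw
  d(-w*y + 3*x*z) includes (∂/∂x)(-w*y + 3*x*z) dx = (3*z) dx, which multiplied by dz ∧ dw gives (3*z) dx ∧ dz ∧ dw
  d(-w*y + 3*x*z) includes (∂/∂y)(-w*y + 3*x*z) dy = (-w) dy, which multiplied by dz ∧ dw gives (-w) dy ∧ dz ∧ dw
Collecting like 3-forms: d(omega) = (1) dx ∧ dy ∧ dz + (-w + y) dy ∧ dz ∧ dw + (3*z) dx ∧ dz ∧ dw.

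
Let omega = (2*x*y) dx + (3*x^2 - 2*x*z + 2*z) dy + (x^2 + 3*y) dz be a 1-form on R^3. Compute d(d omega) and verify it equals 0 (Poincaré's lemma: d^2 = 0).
d(d omega) = 0

Step 1: d omega = sum_{i<j} (∂f_j/∂x_i - ∂f_i/∂x_j) dx_i ∧ dx_j:
  coeff of dx ∧ dy: 4*x - 2*z
  coeff of dx ∧ dz: 2*x
  coeff of dy ∧ dz: 2*x + 1
Step 2: Apply d again to each 2-form coefficient. The only possible 3-form in R^3 is dx ∧ dy ∧ dz, with coefficient
  ∂(coeff of dy∧dz)/∂x - ∂(coeff of dx∧dz)/∂y + ∂(coeff of dx∧dy)/∂z
  = ∂/∂x (2*x + 1) - ∂/∂y (2*x) + ∂/∂z (4*x - 2*z).
Each of these terms simplifies to sums of mixed partials that cancel in pairs. The result is 0 (by equality of mixed partials for smooth functions — Schwarz / Clairaut).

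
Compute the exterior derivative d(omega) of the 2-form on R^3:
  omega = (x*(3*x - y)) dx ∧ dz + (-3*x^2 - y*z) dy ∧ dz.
d(omega) = (-5*x) dx ∧ dy ∧ dz

For a 2-form omega = sum_{i<j} g_{ij} dx_i ∧ dx_j, the exterior derivative is
  d(omega) = sum_{i<j} d(g_{ij}) ∧ dx_i ∧ dx_j = sum_{i<j, k} (∂g_{ij}/∂x_k) dx_k ∧ dx_i ∧ dx_j.
Expand each term, using dx_k ∧ dx_i ∧ dx_j = sgn(permutation) dx_{(a)} ∧ dx_{(b)} ∧ dx_{(c)} with (a < b < c) sorted:
  d(x*(3*x - y)) includes (∂/∂y)(x*(3*x - y)) dy = (-x) dy, which multiplied by dx ∧ dz gives (x) dx ∧ dy ∧ dz
  d(-3*x^2 - y*z) includes (∂/∂x)(-3*x^2 - y*z) dx = (-6*x) dx, which multiplied by dy ∧ dz gives (-6*x) dx ∧ dy ∧ dz
Collecting like 3-forms: d(omega) = (-5*x) dx ∧ dy ∧ dz.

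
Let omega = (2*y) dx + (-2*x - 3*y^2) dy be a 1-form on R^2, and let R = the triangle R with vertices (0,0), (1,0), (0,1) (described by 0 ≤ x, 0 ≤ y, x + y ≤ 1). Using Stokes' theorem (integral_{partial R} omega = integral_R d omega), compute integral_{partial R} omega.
integral_(partial R) omega = -2

Stokes: integral_partial_R omega = integral_R d omega with d omega = (∂Q/∂x - ∂P/∂y) dx ∧ dy.
  ∂Q/∂x = -2
  ∂P/∂y = 2
  integrand = ∂Q/∂x - ∂P/∂y = -4.
Integrating over R: integral_0^1 integral_0^{1-x} (-4) dy dx = -2.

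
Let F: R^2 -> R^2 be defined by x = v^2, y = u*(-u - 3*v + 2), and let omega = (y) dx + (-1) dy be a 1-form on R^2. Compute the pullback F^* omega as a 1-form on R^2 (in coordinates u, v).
F^* omega = (2*u + 3*v - 2) du + (u*(-2*u*v - 6*v^2 + 4*v + 3)) dv

Using F^*(f dg) = (f ∘ F) d(g ∘ F), substitute each coordinate x_i by F_i(u, v) in f_i, and replace dx_i by d F_i = (∂F_i/∂u) du + (∂F_i/∂v) dv.
  For the x component: f_1(F) = u*(-u - 3*v + 2); d F_1 = (0) du + (2*v) dv
  For the y component: f_2(F) = -1; d F_2 = (-2*u - 3*v + 2) du + (-3*u) dv
Combining and collecting du, dv coefficients:
  coeff of du: 2*u + 3*v - 2
  coeff of dv: u*(-2*u*v - 6*v^2 + 4*v + 3)
F^* omega = (2*u + 3*v - 2) du + (u*(-2*u*v - 6*v^2 + 4*v + 3)) dv.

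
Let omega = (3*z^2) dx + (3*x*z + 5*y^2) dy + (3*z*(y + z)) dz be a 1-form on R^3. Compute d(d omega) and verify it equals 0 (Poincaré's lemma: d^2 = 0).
d(d omega) = 0

Step 1: d omega = sum_{i<j} (∂f_j/∂x_i - ∂f_i/∂x_j) dx_i ∧ dx_j:
  coeff of dx ∧ dy: 3*z
  coeff of dx ∧ dz: -6*z
  coeff of dy ∧ dz: -3*x + 3*z
Step 2: Apply d again to each 2-form coefficient. The only possible 3-form in R^3 is dx ∧ dy ∧ dz, with coefficient
  ∂(coeff of dy∧dz)/∂x - ∂(coeff of dx∧dz)/∂y + ∂(coeff of dx∧dy)/∂z
  = ∂/∂x (-3*x + 3*z) - ∂/∂y (-6*z) + ∂/∂z (3*z).
Each of these terms simplifies to sums of mixed partials that cancel in pairs. The result is 0 (by equality of mixed partials for smooth functions — Schwarz / Clairaut).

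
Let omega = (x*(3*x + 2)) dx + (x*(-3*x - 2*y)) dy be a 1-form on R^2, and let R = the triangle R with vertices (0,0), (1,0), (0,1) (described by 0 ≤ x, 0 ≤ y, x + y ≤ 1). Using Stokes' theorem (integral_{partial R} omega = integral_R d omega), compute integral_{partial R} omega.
integral_(partial R) omega = -4/3

Stokes: integral_partial_R omega = integral_R d omega with d omega = (∂Q/∂x - ∂P/∂y) dx ∧ dy.
  ∂Q/∂x = -6*x - 2*y
  ∂P/∂y = 0
  integrand = ∂Q/∂x - ∂P/∂y = -6*x - 2*y.
Integrating over R: integral_0^1 integral_0^{1-x} (-6*x - 2*y) dy dx = -4/3.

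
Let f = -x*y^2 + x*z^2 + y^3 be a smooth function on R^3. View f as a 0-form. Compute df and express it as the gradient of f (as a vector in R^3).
df = (-y^2 + z^2) dx + (y*(-2*x + 3*y)) dy + (2*x*z) dz; grad f = (-y^2 + z^2, y*(-2*x + 3*y), 2*x*z)

For a 0-form f, d f = (∂f/∂x) dx + (∂f/∂y) dy + (∂f/∂z) dz. The components of the vector representation are exactly the entries of grad f in Cartesian coordinates:
  ∂f/∂x = -y^2 + z^2
  ∂f/∂y = y*(-2*x + 3*y)
  ∂f/∂z = 2*x*z.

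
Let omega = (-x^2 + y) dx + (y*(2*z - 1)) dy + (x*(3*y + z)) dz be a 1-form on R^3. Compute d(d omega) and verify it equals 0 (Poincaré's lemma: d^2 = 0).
d(d omega) = 0

Step 1: d omega = sum_{i<j} (∂f_j/∂x_i - ∂f_i/∂x_j) dx_i ∧ dx_j:
  coeff of dx ∧ dy: -1
  coeff of dx ∧ dz: 3*y + z
  coeff of dy ∧ dz: 3*x - 2*y
Step 2: Apply d again to each 2-form coefficient. The only possible 3-form in R^3 is dx ∧ dy ∧ dz, with coefficient
  ∂(coeff of dy∧dz)/∂x - ∂(coeff of dx∧dz)/∂y + ∂(coeff of dx∧dy)/∂z
  = ∂/∂x (3*x - 2*y) - ∂/∂y (3*y + z) + ∂/∂z (-1).
Each of these terms simplifies to sums of mixed partials that cancel in pairs. The result is 0 (by equality of mixed partials for smooth functions — Schwarz / Clairaut).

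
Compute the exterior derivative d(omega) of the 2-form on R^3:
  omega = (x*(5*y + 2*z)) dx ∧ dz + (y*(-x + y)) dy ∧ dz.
d(omega) = (-5*x - y) dx ∧ dy ∧ dz

For a 2-form omega = sum_{i<j} g_{ij} dx_i ∧ dx_j, the exterior derivative is
  d(omega) = sum_{i<j} d(g_{ij}) ∧ dx_i ∧ dx_j = sum_{i<j, k} (∂g_{ij}/∂x_k) dx_k ∧ dx_i ∧ dx_j.
Expand each term, using dx_k ∧ dx_i ∧ dx_j = sgn(permutation) dx_{(a)} ∧ dx_{(b)} ∧ dx_{(c)} with (a < b < c) sorted:
  d(x*(5*y + 2*z)) includes (∂/∂y)(x*(5*y + 2*z)) dy = (5*x) dy, which multiplied by dx ∧ dz gives (-5*x) dx ∧ dy ∧ dz
  d(y*(-x + y)) includes (∂/∂x)(y*(-x + y)) dx = (-y) dx, which multiplied by dy ∧ dz gives (-y) dx ∧ dy ∧ dz
Collecting like 3-forms: d(omega) = (-5*x - y) dx ∧ dy ∧ dz.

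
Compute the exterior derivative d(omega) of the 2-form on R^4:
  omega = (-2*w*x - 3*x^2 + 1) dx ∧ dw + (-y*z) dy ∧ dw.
d(omega) = (y) dy ∧ dz ∧ dw

For a 2-form omega = sum_{i<j} g_{ij} dx_i ∧ dx_j, the exterior derivative is
  d(omega) = sum_{i<j} d(g_{ij}) ∧ dx_i ∧ dx_j = sum_{i<j, k} (∂g_{ij}/∂x_k) dx_k ∧ dx_i ∧ dx_j.
Expand each term, using dx_k ∧ dx_i ∧ dx_j = sgn(permutation) dx_{(a)} ∧ dx_{(b)} ∧ dx_{(c)} with (a < b < c) sorted:
  d(-y*z) includes (∂/∂z)(-y*z) dz = (-y) dz, which multiplied by dy ∧ dw gives (y) dy ∧ dz ∧ dw
Collecting like 3-forms: d(omega) = (y) dy ∧ dz ∧ dw.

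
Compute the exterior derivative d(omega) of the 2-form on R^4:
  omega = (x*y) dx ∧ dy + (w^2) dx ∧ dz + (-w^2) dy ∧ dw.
d(omega) = (2*w) dx ∧ dz ∧ dw

For a 2-form omega = sum_{i<j} g_{ij} dx_i ∧ dx_j, the exterior derivative is
  d(omega) = sum_{i<j} d(g_{ij}) ∧ dx_i ∧ dx_j = sum_{i<j, k} (∂g_{ij}/∂x_k) dx_k ∧ dx_i ∧ dx_j.
Expand each term, using dx_k ∧ dx_i ∧ dx_j = sgn(permutation) dx_{(a)} ∧ dx_{(b)} ∧ dx_{(c)} with (a < b < c) sorted:
  d(w^2) includes (∂/∂w)(w^2) dw = (2*w) dw, which multiplied by dx ∧ dz gives (2*w) dx ∧ dz ∧ dw
Collecting like 3-forms: d(omega) = (2*w) dx ∧ dz ∧ dw.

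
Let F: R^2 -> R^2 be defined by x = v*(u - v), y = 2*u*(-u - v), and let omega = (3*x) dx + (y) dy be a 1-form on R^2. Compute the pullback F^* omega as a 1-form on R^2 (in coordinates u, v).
F^* omega = (8*u^3 + 12*u^2*v + 7*u*v^2 - 3*v^3) du + (4*u^3 + 7*u^2*v - 9*u*v^2 + 6*v^3) dv

Using F^*(f dg) = (f ∘ F) d(g ∘ F), substitute each coordinate x_i by F_i(u, v) in f_i, and replace dx_i by d F_i = (∂F_i/∂u) du + (∂F_i/∂v) dv.
  For the x component: f_1(F) = 3*v*(u - v); d F_1 = (v) du + (u - 2*v) dv
  For the y component: f_2(F) = 2*u*(-u - v); d F_2 = (-4*u - 2*v) du + (-2*u) dv
Combining and collecting du, dv coefficients:
  coeff of du: 8*u^3 + 12*u^2*v + 7*u*v^2 - 3*v^3
  coeff of dv: 4*u^3 + 7*u^2*v - 9*u*v^2 + 6*v^3
F^* omega = (8*u^3 + 12*u^2*v + 7*u*v^2 - 3*v^3) du + (4*u^3 + 7*u^2*v - 9*u*v^2 + 6*v^3) dv.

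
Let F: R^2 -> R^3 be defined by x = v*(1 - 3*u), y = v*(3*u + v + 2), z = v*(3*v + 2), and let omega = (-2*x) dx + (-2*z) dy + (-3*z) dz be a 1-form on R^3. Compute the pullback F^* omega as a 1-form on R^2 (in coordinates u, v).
F^* omega = (v^2*(-18*u - 18*v - 6)) du + (2*v*(-9*u^2 - 9*u*v - 33*v^2 - 37*v - 11)) dv

Using F^*(f dg) = (f ∘ F) d(g ∘ F), substitute each coordinate x_i by F_i(u, v) in f_i, and replace dx_i by d F_i = (∂F_i/∂u) du + (∂F_i/∂v) dv.
  For the x component: f_1(F) = 2*v*(3*u - 1); d F_1 = (-3*v) du + (1 - 3*u) dv
  For the y component: f_2(F) = 2*v*(-3*v - 2); d F_2 = (3*v) du + (3*u + 2*v + 2) dv
  For the z component: f_3(F) = 3*v*(-3*v - 2); d F_3 = (0) du + (6*v + 2) dv
Combining and collecting du, dv coefficients:
  coeff of du: v^2*(-18*u - 18*v - 6)
  coeff of dv: 2*v*(-9*u^2 - 9*u*v - 33*v^2 - 37*v - 11)
F^* omega = (v^2*(-18*u - 18*v - 6)) du + (2*v*(-9*u^2 - 9*u*v - 33*v^2 - 37*v - 11)) dv.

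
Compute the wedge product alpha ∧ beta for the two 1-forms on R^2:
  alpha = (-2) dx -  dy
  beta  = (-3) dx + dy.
alpha ∧ beta = (-5) dx ∧ dy

Distribute the wedge, using dx_i ∧ dx_j = -dx_j ∧ dx_i and dx_i ∧ dx_i = 0. For each pair (i, j) with i < j, the coefficient of dx_i ∧ dx_j in alpha ∧ beta is (alpha_i * beta_j - alpha_j * beta_i). Collecting: alpha ∧ beta = (-5) dx ∧ dy.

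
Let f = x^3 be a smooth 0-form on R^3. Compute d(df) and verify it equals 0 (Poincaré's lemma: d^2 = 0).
d(df) = 0

Step 1: df = sum_i (∂f/∂x_i) dx_i = (3*x^2) dx + (0) dy + (0) dz.
Step 2: Apply d again. Using the 1-form formula, the coefficient of dx ∧ dy in d(df) is ∂^2 f/∂x ∂y - ∂^2 f/∂y ∂x = (0) - (0) = 0 (equality of mixed partials for smooth f).
Similarly for dx ∧ dz and dy ∧ dz — all coefficients vanish. So d(df) = 0.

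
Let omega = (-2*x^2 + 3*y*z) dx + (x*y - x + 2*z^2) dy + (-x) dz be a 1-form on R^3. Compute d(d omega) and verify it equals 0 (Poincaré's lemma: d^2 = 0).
d(d omega) = 0

Step 1: d omega = sum_{i<j} (∂f_j/∂x_i - ∂f_i/∂x_j) dx_i ∧ dx_j:
  coeff of dx ∧ dy: y - 3*z - 1
  coeff of dx ∧ dz: -3*y - 1
  coeff of dy ∧ dz: -4*z
Step 2: Apply d again to each 2-form coefficient. The only possible 3-form in R^3 is dx ∧ dy ∧ dz, with coefficient
  ∂(coeff of dy∧dz)/∂x - ∂(coeff of dx∧dz)/∂y + ∂(coeff of dx∧dy)/∂z
  = ∂/∂x (-4*z) - ∂/∂y (-3*y - 1) + ∂/∂z (y - 3*z - 1).
Each of these terms simplifies to sums of mixed partials that cancel in pairs. The result is 0 (by equality of mixed partials for smooth functions — Schwarz / Clairaut).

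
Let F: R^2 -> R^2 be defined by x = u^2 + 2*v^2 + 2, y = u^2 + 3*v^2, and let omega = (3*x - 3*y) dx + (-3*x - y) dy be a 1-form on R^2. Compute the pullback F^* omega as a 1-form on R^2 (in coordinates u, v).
F^* omega = (8*u*(-u^2 - 3*v^2)) du + (6*v*(-4*u^2 - 11*v^2 - 2)) dv

Using F^*(f dg) = (f ∘ F) d(g ∘ F), substitute each coordinate x_i by F_i(u, v) in f_i, and replace dx_i by d F_i = (∂F_i/∂u) du + (∂F_i/∂v) dv.
  For the x component: f_1(F) = 6 - 3*v^2; d F_1 = (2*u) du + (4*v) dv
  For the y component: f_2(F) = -4*u^2 - 9*v^2 - 6; d F_2 = (2*u) du + (6*v) dv
Combining and collecting du, dv coefficients:
  coeff of du: 8*u*(-u^2 - 3*v^2)
  coeff of dv: 6*v*(-4*u^2 - 11*v^2 - 2)
F^* omega = (8*u*(-u^2 - 3*v^2)) du + (6*v*(-4*u^2 - 11*v^2 - 2)) dv.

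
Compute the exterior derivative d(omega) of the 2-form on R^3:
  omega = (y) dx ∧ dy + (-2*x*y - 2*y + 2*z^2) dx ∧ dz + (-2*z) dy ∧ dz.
d(omega) = (2*x + 2) dx ∧ dy ∧ dz

For a 2-form omega = sum_{i<j} g_{ij} dx_i ∧ dx_j, the exterior derivative is
  d(omega) = sum_{i<j} d(g_{ij}) ∧ dx_i ∧ dx_j = sum_{i<j, k} (∂g_{ij}/∂x_k) dx_k ∧ dx_i ∧ dx_j.
Expand each term, using dx_k ∧ dx_i ∧ dx_j = sgn(permutation) dx_{(a)} ∧ dx_{(b)} ∧ dx_{(c)} with (a < b < c) sorted:
  d(-2*x*y - 2*y + 2*z^2) includes (∂/∂y)(-2*x*y - 2*y + 2*z^2) dy = (-2*x - 2) dy, which multiplied by dx ∧ dz gives (2*x + 2) dx ∧ dy ∧ dz
Collecting like 3-forms: d(omega) = (2*x + 2) dx ∧ dy ∧ dz.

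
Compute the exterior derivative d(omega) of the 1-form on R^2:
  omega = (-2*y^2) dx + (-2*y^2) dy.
d(omega) = (4*y) dx ∧ dy

For a 1-form omega = sum_i f_i dx_i, the exterior derivative is
  d(omega) = sum_{i < j} (∂f_j/∂x_i - ∂f_i/∂x_j) dx_i ∧ dx_j.
  coefficient of dx ∧ dy: ∂f_2/∂x - ∂f_1/∂y = ∂(-2*y^2)/∂x - ∂(-2*y^2)/∂y = 4*y
Assembling: d(omega) = (4*y) dx ∧ dy.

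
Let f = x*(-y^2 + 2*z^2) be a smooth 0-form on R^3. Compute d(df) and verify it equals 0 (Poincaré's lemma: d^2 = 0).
d(df) = 0

Step 1: df = sum_i (∂f/∂x_i) dx_i = (-y^2 + 2*z^2) dx + (-2*x*y) dy + (4*x*z) dz.
Step 2: Apply d again. Using the 1-form formula, the coefficient of dx ∧ dy in d(df) is ∂^2 f/∂x ∂y - ∂^2 f/∂y ∂x = (-2*y) - (-2*y) = 0 (equality of mixed partials for smooth f).
Similarly for dx ∧ dz and dy ∧ dz — all coefficients vanish. So d(df) = 0.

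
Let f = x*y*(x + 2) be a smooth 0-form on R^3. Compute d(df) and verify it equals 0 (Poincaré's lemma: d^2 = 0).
d(df) = 0

Step 1: df = sum_i (∂f/∂x_i) dx_i = (2*y*(x + 1)) dx + (x*(x + 2)) dy + (0) dz.
Step 2: Apply d again. Using the 1-form formula, the coefficient of dx ∧ dy in d(df) is ∂^2 f/∂x ∂y - ∂^2 f/∂y ∂x = (2*x + 2) - (2*x + 2) = 0 (equality of mixed partials for smooth f).
Similarly for dx ∧ dz and dy ∧ dz — all coefficients vanish. So d(df) = 0.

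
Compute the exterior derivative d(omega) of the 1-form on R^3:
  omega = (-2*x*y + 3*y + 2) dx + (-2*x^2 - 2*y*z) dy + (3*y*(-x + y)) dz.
d(omega) = (-2*x - 3) dx ∧ dy + (-3*y) dx ∧ dz + (-3*x + 8*y) dy ∧ dz

For a 1-form omega = sum_i f_i dx_i, the exterior derivative is
  d(omega) = sum_{i < j} (∂f_j/∂x_i - ∂f_i/∂x_j) dx_i ∧ dx_j.
  coefficient of dx ∧ dy: ∂f_2/∂x - ∂f_1/∂y = ∂(-2*x^2 - 2*y*z)/∂x - ∂(-2*x*y + 3*y + 2)/∂y = -2*x - 3
  coefficient of dx ∧ dz: ∂f_3/∂x - ∂f_1/∂z = ∂(3*y*(-x + y))/∂x - ∂(-2*x*y + 3*y + 2)/∂z = -3*y
  coefficient of dy ∧ dz: ∂f_3/∂y - ∂f_2/∂z = ∂(3*y*(-x + y))/∂y - ∂(-2*x^2 - 2*y*z)/∂z = -3*x + 8*y
Assembling: d(omega) = (-2*x - 3) dx ∧ dy + (-3*y) dx ∧ dz + (-3*x + 8*y) dy ∧ dz.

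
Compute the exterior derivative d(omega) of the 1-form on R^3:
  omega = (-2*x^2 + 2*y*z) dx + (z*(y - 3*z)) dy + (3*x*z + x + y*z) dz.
d(omega) = (-2*z) dx ∧ dy + (-2*y + 3*z + 1) dx ∧ dz + (-y + 7*z) dy ∧ dz

For a 1-form omega = sum_i f_i dx_i, the exterior derivative is
  d(omega) = sum_{i < j} (∂f_j/∂x_i - ∂f_i/∂x_j) dx_i ∧ dx_j.
  coefficient of dx ∧ dy: ∂f_2/∂x - ∂f_1/∂y = ∂(z*(y - 3*z))/∂x - ∂(-2*x^2 + 2*y*z)/∂y = -2*z
  coefficient of dx ∧ dz: ∂f_3/∂x - ∂f_1/∂z = ∂(3*x*z + x + y*z)/∂x - ∂(-2*x^2 + 2*y*z)/∂z = -2*y + 3*z + 1
  coefficient of dy ∧ dz: ∂f_3/∂y - ∂f_2/∂z = ∂(3*x*z + x + y*z)/∂y - ∂(z*(y - 3*z))/∂z = -y + 7*z
Assembling: d(omega) = (-2*z) dx ∧ dy + (-2*y + 3*z + 1) dx ∧ dz + (-y + 7*z) dy ∧ dz.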